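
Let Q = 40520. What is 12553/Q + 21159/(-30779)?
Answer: -470993893/1247165080 ≈ -0.37765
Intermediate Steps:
12553/Q + 21159/(-30779) = 12553/40520 + 21159/(-30779) = 12553*(1/40520) + 21159*(-1/30779) = 12553/40520 - 21159/30779 = -470993893/1247165080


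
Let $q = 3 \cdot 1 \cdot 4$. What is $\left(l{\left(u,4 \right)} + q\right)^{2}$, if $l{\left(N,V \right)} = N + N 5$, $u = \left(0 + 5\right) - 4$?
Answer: $324$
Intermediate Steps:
$u = 1$ ($u = 5 - 4 = 1$)
$l{\left(N,V \right)} = 6 N$ ($l{\left(N,V \right)} = N + 5 N = 6 N$)
$q = 12$ ($q = 3 \cdot 4 = 12$)
$\left(l{\left(u,4 \right)} + q\right)^{2} = \left(6 \cdot 1 + 12\right)^{2} = \left(6 + 12\right)^{2} = 18^{2} = 324$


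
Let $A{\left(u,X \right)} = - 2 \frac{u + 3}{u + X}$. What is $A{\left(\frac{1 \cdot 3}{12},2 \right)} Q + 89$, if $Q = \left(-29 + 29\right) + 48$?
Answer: $- \frac{149}{3} \approx -49.667$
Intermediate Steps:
$A{\left(u,X \right)} = - \frac{2 \left(3 + u\right)}{X + u}$ ($A{\left(u,X \right)} = - 2 \frac{3 + u}{X + u} = - \frac{2 \left(3 + u\right)}{X + u}$)
$Q = 48$ ($Q = 0 + 48 = 48$)
$A{\left(\frac{1 \cdot 3}{12},2 \right)} Q + 89 = \frac{2 \left(-3 - \frac{1 \cdot 3}{12}\right)}{2 + \frac{1 \cdot 3}{12}} \cdot 48 + 89 = \frac{2 \left(-3 - 3 \cdot \frac{1}{12}\right)}{2 + 3 \cdot \frac{1}{12}} \cdot 48 + 89 = \frac{2 \left(-3 - \frac{1}{4}\right)}{2 + \frac{1}{4}} \cdot 48 + 89 = \frac{2 \left(-3 - \frac{1}{4}\right)}{\frac{9}{4}} \cdot 48 + 89 = 2 \cdot \frac{4}{9} \left(- \frac{13}{4}\right) 48 + 89 = \left(- \frac{26}{9}\right) 48 + 89 = - \frac{416}{3} + 89 = - \frac{149}{3}$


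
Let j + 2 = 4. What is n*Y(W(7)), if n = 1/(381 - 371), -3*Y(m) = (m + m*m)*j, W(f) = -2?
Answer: -2/15 ≈ -0.13333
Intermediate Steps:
j = 2 (j = -2 + 4 = 2)
Y(m) = -2*m/3 - 2*m**2/3 (Y(m) = -(m + m*m)*2/3 = -(m + m**2)*2/3 = -(2*m + 2*m**2)/3 = -2*m/3 - 2*m**2/3)
n = 1/10 ≈ 0.10000
n*Y(W(7)) = (-2/3*(-2)*(1 - 2))/10 = (-2/3*(-2)*(-1))/10 = (1/10)*(-4/3) = -2/15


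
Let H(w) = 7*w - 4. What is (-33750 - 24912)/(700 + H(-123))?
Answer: 19554/55 ≈ 355.53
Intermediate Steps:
H(w) = -4 + 7*w
(-33750 - 24912)/(700 + H(-123)) = (-33750 - 24912)/(700 + (-4 + 7*(-123))) = -58662/(700 + (-4 - 861)) = -58662/(700 - 865) = -58662/(-165) = -58662*(-1/165) = 19554/55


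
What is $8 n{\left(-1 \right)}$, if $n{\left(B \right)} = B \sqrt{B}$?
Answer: $- 8 i \approx - 8.0 i$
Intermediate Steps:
$n{\left(B \right)} = B^{\frac{3}{2}}$
$8 n{\left(-1 \right)} = 8 \left(-1\right)^{\frac{3}{2}} = 8 \left(- i\right) = - 8 i$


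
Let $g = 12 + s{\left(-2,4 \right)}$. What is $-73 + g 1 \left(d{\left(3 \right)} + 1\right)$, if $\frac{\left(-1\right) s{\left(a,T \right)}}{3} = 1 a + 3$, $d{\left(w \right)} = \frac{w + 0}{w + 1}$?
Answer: $- \frac{229}{4} \approx -57.25$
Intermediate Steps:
$d{\left(w \right)} = \frac{w}{1 + w}$
$s{\left(a,T \right)} = -9 - 3 a$ ($s{\left(a,T \right)} = - 3 \left(1 a + 3\right) = - 3 \left(a + 3\right) = - 3 \left(3 + a\right) = -9 - 3 a$)
$g = 9$ ($g = 12 - 3 = 9$)
$-73 + g 1 \left(d{\left(3 \right)} + 1\right) = -73 + 9 \cdot 1 \left(\frac{3}{1 + 3} + 1\right) = -73 + 9 \cdot 1 \left(\frac{3}{4} + 1\right) = -73 + 9 \cdot 1 \cdot \frac{7}{4} = -73 + 9 \cdot \frac{7}{4} = -73 + \frac{63}{4} = - \frac{229}{4}$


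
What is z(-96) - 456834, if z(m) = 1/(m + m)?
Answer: -87712129/192 ≈ -4.5683e+5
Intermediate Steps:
z(m) = 1/(2*m)
z(-96) - 456834 = (½)/(-96) - 456834 = (½)*(-1/96) - 456834 = -1/192 - 456834 = -87712129/192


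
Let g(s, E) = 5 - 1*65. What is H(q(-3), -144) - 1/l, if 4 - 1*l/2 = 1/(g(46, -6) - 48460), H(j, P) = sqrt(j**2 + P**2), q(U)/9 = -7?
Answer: -24260/194081 + 9*sqrt(305) ≈ 157.05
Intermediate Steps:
g(s, E) = -60 (g(s, E) = 5 - 65 = -60)
q(U) = -63 (q(U) = 9*(-7) = -63)
H(j, P) = sqrt(P**2 + j**2)
l = 194081/24260 (l = 8 - 2/(-60 - 48460) = 8 - 2/(-48520) = 8 - 2*(-1/48520) = 8 + 1/24260 = 194081/24260 ≈ 8.0000)
H(q(-3), -144) - 1/l = sqrt((-144)**2 + (-63)**2) - 1/194081/24260 = sqrt(20736 + 3969) - 1*24260/194081 = sqrt(24705) - 24260/194081 = 9*sqrt(305) - 24260/194081 = -24260/194081 + 9*sqrt(305)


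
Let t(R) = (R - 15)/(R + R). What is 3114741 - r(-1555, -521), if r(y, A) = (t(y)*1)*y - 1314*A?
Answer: 2430932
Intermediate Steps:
t(R) = (-15 + R)/(2*R) (t(R) = (-15 + R)/((2*R)) = (-15 + R)*(1/(2*R)) = (-15 + R)/(2*R))
r(y, A) = -15/2 + y/2 - 1314*A (r(y, A) = (((-15 + y)/(2*y))*1)*y - 1314*A = ((-15 + y)/(2*y))*y - 1314*A = (-15/2 + y/2) - 1314*A = -15/2 + y/2 - 1314*A)
3114741 - r(-1555, -521) = 3114741 - (-15/2 + (½)*(-1555) - 1314*(-521)) = 3114741 - (-15/2 - 1555/2 + 684594) = 3114741 - 1*683809 = 3114741 - 683809 = 2430932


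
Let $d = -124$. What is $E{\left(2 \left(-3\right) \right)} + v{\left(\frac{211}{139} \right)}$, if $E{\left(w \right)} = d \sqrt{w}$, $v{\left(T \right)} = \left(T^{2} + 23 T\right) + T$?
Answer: $\frac{748417}{19321} - 124 i \sqrt{6} \approx 38.736 - 303.74 i$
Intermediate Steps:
$v{\left(T \right)} = T^{2} + 24 T$
$E{\left(w \right)} = - 124 \sqrt{w}$
$E{\left(2 \left(-3\right) \right)} + v{\left(\frac{211}{139} \right)} = - 124 \sqrt{2 \left(-3\right)} + \frac{211}{139} \left(24 + \frac{211}{139}\right) = - 124 \sqrt{-6} + 211 \cdot \frac{1}{139} \left(24 + 211 \cdot \frac{1}{139}\right) = - 124 i \sqrt{6} + \frac{211 \left(24 + \frac{211}{139}\right)}{139} = - 124 i \sqrt{6} + \frac{211}{139} \cdot \frac{3547}{139} = - 124 i \sqrt{6} + \frac{748417}{19321} = \frac{748417}{19321} - 124 i \sqrt{6}$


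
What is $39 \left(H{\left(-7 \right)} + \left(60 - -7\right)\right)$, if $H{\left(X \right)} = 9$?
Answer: $2964$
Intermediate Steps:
$39 \left(H{\left(-7 \right)} + \left(60 - -7\right)\right) = 39 \left(9 + \left(60 - -7\right)\right) = 39 \left(9 + \left(60 + 7\right)\right) = 39 \left(9 + 67\right) = 39 \cdot 76 = 2964$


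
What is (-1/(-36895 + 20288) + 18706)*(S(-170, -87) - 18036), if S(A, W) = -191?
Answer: -5662227447261/16607 ≈ -3.4095e+8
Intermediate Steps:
(-1/(-36895 + 20288) + 18706)*(S(-170, -87) - 18036) = (-1/(-36895 + 20288) + 18706)*(-191 - 18036) = (-1/(-16607) + 18706)*(-18227) = (-1*(-1/16607) + 18706)*(-18227) = (1/16607 + 18706)*(-18227) = (310650543/16607)*(-18227) = -5662227447261/16607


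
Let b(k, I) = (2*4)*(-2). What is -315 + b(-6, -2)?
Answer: -331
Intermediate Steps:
b(k, I) = -16 (b(k, I) = 8*(-2) = -16)
-315 + b(-6, -2) = -315 - 16 = -331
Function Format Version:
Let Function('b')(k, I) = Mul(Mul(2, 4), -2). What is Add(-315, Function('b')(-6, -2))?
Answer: -331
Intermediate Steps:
Function('b')(k, I) = -16 (Function('b')(k, I) = Mul(8, -2) = -16)
Add(-315, Function('b')(-6, -2)) = Add(-315, -16) = -331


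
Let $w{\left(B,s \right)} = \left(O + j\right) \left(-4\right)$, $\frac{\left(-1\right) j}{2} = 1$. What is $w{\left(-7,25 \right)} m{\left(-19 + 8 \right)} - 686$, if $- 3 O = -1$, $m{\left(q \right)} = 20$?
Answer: $- \frac{1658}{3} \approx -552.67$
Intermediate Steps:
$j = -2$ ($j = \left(-2\right) 1 = -2$)
$O = \frac{1}{3}$ ($O = \left(- \frac{1}{3}\right) \left(-1\right) = \frac{1}{3} \approx 0.33333$)
$w{\left(B,s \right)} = \frac{20}{3}$ ($w{\left(B,s \right)} = \left(\frac{1}{3} - 2\right) \left(-4\right) = \left(- \frac{5}{3}\right) \left(-4\right) = \frac{20}{3}$)
$w{\left(-7,25 \right)} m{\left(-19 + 8 \right)} - 686 = \frac{20}{3} \cdot 20 - 686 = \frac{400}{3} - 686 = - \frac{1658}{3}$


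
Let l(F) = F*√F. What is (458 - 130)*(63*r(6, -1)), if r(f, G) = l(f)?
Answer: 123984*√6 ≈ 3.0370e+5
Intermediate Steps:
l(F) = F^(3/2)
r(f, G) = f^(3/2)
(458 - 130)*(63*r(6, -1)) = (458 - 130)*(63*6^(3/2)) = 328*(63*(6*√6)) = 328*(378*√6) = 123984*√6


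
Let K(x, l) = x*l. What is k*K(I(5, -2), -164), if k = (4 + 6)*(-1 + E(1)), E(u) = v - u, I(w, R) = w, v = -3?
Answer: 41000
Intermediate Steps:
E(u) = -3 - u
K(x, l) = l*x
k = -50 (k = (4 + 6)*(-1 + (-3 - 1*1)) = 10*(-1 + (-3 - 1)) = 10*(-1 - 4) = 10*(-5) = -50)
k*K(I(5, -2), -164) = -(-8200)*5 = -50*(-820) = 41000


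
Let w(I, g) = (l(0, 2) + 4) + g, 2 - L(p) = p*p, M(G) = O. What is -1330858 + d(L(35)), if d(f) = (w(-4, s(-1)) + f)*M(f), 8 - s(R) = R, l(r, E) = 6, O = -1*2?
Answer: -1328450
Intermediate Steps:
O = -2
M(G) = -2
s(R) = 8 - R
L(p) = 2 - p² (L(p) = 2 - p*p = 2 - p²)
w(I, g) = 10 + g (w(I, g) = (6 + 4) + g = 10 + g)
d(f) = -38 - 2*f (d(f) = ((10 + (8 - 1*(-1))) + f)*(-2) = ((10 + (8 + 1)) + f)*(-2) = ((10 + 9) + f)*(-2) = (19 + f)*(-2) = -38 - 2*f)
-1330858 + d(L(35)) = -1330858 + (-38 - 2*(2 - 1*35²)) = -1330858 + (-38 - 2*(2 - 1*1225)) = -1330858 + (-38 - 2*(2 - 1225)) = -1330858 + (-38 - 2*(-1223)) = -1330858 + (-38 + 2446) = -1330858 + 2408 = -1328450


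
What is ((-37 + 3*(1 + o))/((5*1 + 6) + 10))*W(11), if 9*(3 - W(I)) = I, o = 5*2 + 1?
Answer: -16/189 ≈ -0.084656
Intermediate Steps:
o = 11 (o = 10 + 1 = 11)
W(I) = 3 - I/9
((-37 + 3*(1 + o))/((5*1 + 6) + 10))*W(11) = ((-37 + 3*(1 + 11))/((5*1 + 6) + 10))*(3 - ⅑*11) = ((-37 + 3*12)/((5 + 6) + 10))*(3 - 11/9) = ((-37 + 36)/(11 + 10))*(16/9) = -1/21*(16/9) = -1*1/21*(16/9) = -1/21*16/9 = -16/189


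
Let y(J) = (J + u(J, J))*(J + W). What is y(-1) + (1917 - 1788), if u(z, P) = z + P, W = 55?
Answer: -33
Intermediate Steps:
u(z, P) = P + z
y(J) = 3*J*(55 + J) (y(J) = (J + (J + J))*(J + 55) = (J + 2*J)*(55 + J) = (3*J)*(55 + J) = 3*J*(55 + J))
y(-1) + (1917 - 1788) = 3*(-1)*(55 - 1) + (1917 - 1788) = 3*(-1)*54 + 129 = -162 + 129 = -33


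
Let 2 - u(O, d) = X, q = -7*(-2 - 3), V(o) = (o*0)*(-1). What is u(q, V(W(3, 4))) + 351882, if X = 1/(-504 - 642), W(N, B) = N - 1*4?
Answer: 403259065/1146 ≈ 3.5188e+5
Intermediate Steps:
W(N, B) = -4 + N (W(N, B) = N - 4 = -4 + N)
V(o) = 0 (V(o) = 0*(-1) = 0)
q = 35 (q = -7*(-5) = 35)
X = -1/1146 (X = 1/(-1146) = -1/1146 ≈ -0.00087260)
u(O, d) = 2293/1146 (u(O, d) = 2 - 1*(-1/1146) = 2 + 1/1146 = 2293/1146)
u(q, V(W(3, 4))) + 351882 = 2293/1146 + 351882 = 403259065/1146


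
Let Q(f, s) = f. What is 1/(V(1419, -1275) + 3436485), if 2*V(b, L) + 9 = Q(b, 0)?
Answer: 1/3437190 ≈ 2.9094e-7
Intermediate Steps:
V(b, L) = -9/2 + b/2
1/(V(1419, -1275) + 3436485) = 1/((-9/2 + (1/2)*1419) + 3436485) = 1/((-9/2 + 1419/2) + 3436485) = 1/(705 + 3436485) = 1/3437190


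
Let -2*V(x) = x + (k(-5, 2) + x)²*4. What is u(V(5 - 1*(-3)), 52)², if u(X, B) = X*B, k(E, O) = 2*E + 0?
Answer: 389376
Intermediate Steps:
k(E, O) = 2*E
V(x) = -2*(-10 + x)² - x/2 (V(x) = -(x + (2*(-5) + x)²*4)/2 = -(x + (-10 + x)²*4)/2 = -(x + 4*(-10 + x)²)/2 = -2*(-10 + x)² - x/2)
u(X, B) = B*X
u(V(5 - 1*(-3)), 52)² = (52*(-2*(-10 + (5 - 1*(-3)))² - (5 - 1*(-3))/2))² = (52*(-2*(-10 + (5 + 3))² - (5 + 3)/2))² = (52*(-2*(-10 + 8)² - ½*8))² = (52*(-2*(-2)² - 4))² = (52*(-2*4 - 4))² = (52*(-8 - 4))² = (52*(-12))² = (-624)² = 389376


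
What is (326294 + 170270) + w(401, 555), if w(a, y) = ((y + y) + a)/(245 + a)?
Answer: 320781855/646 ≈ 4.9657e+5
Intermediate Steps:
w(a, y) = (a + 2*y)/(245 + a) (w(a, y) = (2*y + a)/(245 + a) = (a + 2*y)/(245 + a))
(326294 + 170270) + w(401, 555) = (326294 + 170270) + (401 + 2*555)/(245 + 401) = 496564 + (401 + 1110)/646 = 496564 + (1/646)*1511 = 496564 + 1511/646 = 320781855/646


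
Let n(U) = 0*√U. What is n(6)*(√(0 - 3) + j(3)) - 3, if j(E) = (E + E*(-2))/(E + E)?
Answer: -3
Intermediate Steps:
j(E) = -½ (j(E) = (E - 2*E)/((2*E)) = (-E)*(1/(2*E)) = -½)
n(U) = 0
n(6)*(√(0 - 3) + j(3)) - 3 = 0*(√(0 - 3) - ½) - 3 = 0*(√(-3) - ½) - 3 = 0*(I*√3 - ½) - 3 = 0*(-½ + I*√3) - 3 = 0 - 3 = -3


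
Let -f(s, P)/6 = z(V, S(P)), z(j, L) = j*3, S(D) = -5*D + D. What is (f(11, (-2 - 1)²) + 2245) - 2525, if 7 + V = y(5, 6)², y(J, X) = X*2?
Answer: -2746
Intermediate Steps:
y(J, X) = 2*X
S(D) = -4*D
V = 137 (V = -7 + (2*6)² = -7 + 12² = -7 + 144 = 137)
z(j, L) = 3*j
f(s, P) = -2466 (f(s, P) = -18*137 = -6*411 = -2466)
(f(11, (-2 - 1)²) + 2245) - 2525 = (-2466 + 2245) - 2525 = -221 - 2525 = -2746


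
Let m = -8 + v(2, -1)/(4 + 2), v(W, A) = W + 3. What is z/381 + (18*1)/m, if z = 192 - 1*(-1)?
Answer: -32849/16383 ≈ -2.0051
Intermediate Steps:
v(W, A) = 3 + W
m = -43/6 (m = -8 + (3 + 2)/(4 + 2) = -8 + 5/6 = -8 + (⅙)*5 = -8 + ⅚ = -43/6 ≈ -7.1667)
z = 193 (z = 192 + 1 = 193)
z/381 + (18*1)/m = 193/381 + (18*1)/(-43/6) = 193*(1/381) + 18*(-6/43) = 193/381 - 108/43 = -32849/16383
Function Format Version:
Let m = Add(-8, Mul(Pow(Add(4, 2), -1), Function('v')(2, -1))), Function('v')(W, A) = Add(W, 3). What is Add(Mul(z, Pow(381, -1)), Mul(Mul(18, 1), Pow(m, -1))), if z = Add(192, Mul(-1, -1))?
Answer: Rational(-32849, 16383) ≈ -2.0051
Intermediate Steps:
Function('v')(W, A) = Add(3, W)
m = Rational(-43, 6) (m = Add(-8, Mul(Pow(Add(4, 2), -1), Add(3, 2))) = Add(-8, Mul(Pow(6, -1), 5)) = Add(-8, Mul(Rational(1, 6), 5)) = Add(-8, Rational(5, 6)) = Rational(-43, 6) ≈ -7.1667)
z = 193 (z = Add(192, 1) = 193)
Add(Mul(z, Pow(381, -1)), Mul(Mul(18, 1), Pow(m, -1))) = Add(Mul(193, Pow(381, -1)), Mul(Mul(18, 1), Pow(Rational(-43, 6), -1))) = Add(Mul(193, Rational(1, 381)), Mul(18, Rational(-6, 43))) = Add(Rational(193, 381), Rational(-108, 43)) = Rational(-32849, 16383)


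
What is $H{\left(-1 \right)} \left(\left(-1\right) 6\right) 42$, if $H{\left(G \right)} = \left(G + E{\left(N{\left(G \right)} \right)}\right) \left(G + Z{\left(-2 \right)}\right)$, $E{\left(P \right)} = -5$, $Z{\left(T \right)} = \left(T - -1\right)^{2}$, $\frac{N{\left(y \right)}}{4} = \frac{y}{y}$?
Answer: $0$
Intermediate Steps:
$N{\left(y \right)} = 4$ ($N{\left(y \right)} = 4 \frac{y}{y} = 4 \cdot 1 = 4$)
$Z{\left(T \right)} = \left(1 + T\right)^{2}$ ($Z{\left(T \right)} = \left(T + 1\right)^{2} = \left(1 + T\right)^{2}$)
$H{\left(G \right)} = \left(1 + G\right) \left(-5 + G\right)$ ($H{\left(G \right)} = \left(G - 5\right) \left(G + \left(1 - 2\right)^{2}\right) = \left(-5 + G\right) \left(G + \left(-1\right)^{2}\right) = \left(-5 + G\right) \left(G + 1\right) = \left(-5 + G\right) \left(1 + G\right) = \left(1 + G\right) \left(-5 + G\right)$)
$H{\left(-1 \right)} \left(\left(-1\right) 6\right) 42 = \left(-5 + \left(-1\right)^{2} - -4\right) \left(\left(-1\right) 6\right) 42 = \left(-5 + 1 + 4\right) \left(-6\right) 42 = 0 \left(-6\right) 42 = 0 \cdot 42 = 0$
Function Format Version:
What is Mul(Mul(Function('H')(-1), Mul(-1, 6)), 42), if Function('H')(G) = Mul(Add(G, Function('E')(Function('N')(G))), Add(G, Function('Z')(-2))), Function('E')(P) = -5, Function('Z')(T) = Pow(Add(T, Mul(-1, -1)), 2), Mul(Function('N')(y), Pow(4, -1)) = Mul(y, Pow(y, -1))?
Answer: 0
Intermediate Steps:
Function('N')(y) = 4 (Function('N')(y) = Mul(4, Mul(y, Pow(y, -1))) = Mul(4, 1) = 4)
Function('Z')(T) = Pow(Add(1, T), 2) (Function('Z')(T) = Pow(Add(T, 1), 2) = Pow(Add(1, T), 2))
Function('H')(G) = Mul(Add(1, G), Add(-5, G)) (Function('H')(G) = Mul(Add(G, -5), Add(G, Pow(Add(1, -2), 2))) = Mul(Add(-5, G), Add(G, Pow(-1, 2))) = Mul(Add(-5, G), Add(G, 1)) = Mul(Add(-5, G), Add(1, G)) = Mul(Add(1, G), Add(-5, G)))
Mul(Mul(Function('H')(-1), Mul(-1, 6)), 42) = Mul(Mul(Add(-5, Pow(-1, 2), Mul(-4, -1)), Mul(-1, 6)), 42) = Mul(Mul(Add(-5, 1, 4), -6), 42) = Mul(Mul(0, -6), 42) = Mul(0, 42) = 0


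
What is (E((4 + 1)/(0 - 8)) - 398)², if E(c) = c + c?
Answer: 2550409/16 ≈ 1.5940e+5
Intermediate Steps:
E(c) = 2*c
(E((4 + 1)/(0 - 8)) - 398)² = (2*((4 + 1)/(0 - 8)) - 398)² = (2*(5/(-8)) - 398)² = (2*(5*(-⅛)) - 398)² = (2*(-5/8) - 398)² = (-5/4 - 398)² = (-1597/4)² = 2550409/16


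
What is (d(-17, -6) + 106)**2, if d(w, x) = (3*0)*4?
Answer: 11236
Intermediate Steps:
d(w, x) = 0 (d(w, x) = 0*4 = 0)
(d(-17, -6) + 106)**2 = (0 + 106)**2 = 106**2 = 11236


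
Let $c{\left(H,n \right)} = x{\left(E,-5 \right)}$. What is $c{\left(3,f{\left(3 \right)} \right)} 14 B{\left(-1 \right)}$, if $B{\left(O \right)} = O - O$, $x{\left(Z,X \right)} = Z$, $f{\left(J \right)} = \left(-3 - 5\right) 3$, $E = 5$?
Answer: $0$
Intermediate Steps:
$f{\left(J \right)} = -24$ ($f{\left(J \right)} = \left(-8\right) 3 = -24$)
$c{\left(H,n \right)} = 5$
$B{\left(O \right)} = 0$
$c{\left(3,f{\left(3 \right)} \right)} 14 B{\left(-1 \right)} = 5 \cdot 14 \cdot 0 = 70 \cdot 0 = 0$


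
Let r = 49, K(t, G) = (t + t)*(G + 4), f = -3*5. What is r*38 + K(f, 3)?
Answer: 1652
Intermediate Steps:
f = -15
K(t, G) = 2*t*(4 + G) (K(t, G) = (2*t)*(4 + G) = 2*t*(4 + G))
r*38 + K(f, 3) = 49*38 + 2*(-15)*(4 + 3) = 1862 + 2*(-15)*7 = 1862 - 210 = 1652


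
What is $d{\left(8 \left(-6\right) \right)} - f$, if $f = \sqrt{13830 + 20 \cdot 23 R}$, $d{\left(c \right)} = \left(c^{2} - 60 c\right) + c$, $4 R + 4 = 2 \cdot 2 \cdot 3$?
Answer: $5136 - 5 \sqrt{590} \approx 5014.5$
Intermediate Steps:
$R = 2$ ($R = -1 + \frac{2 \cdot 2 \cdot 3}{4} = -1 + \frac{4 \cdot 3}{4} = -1 + \frac{1}{4} \cdot 12 = -1 + 3 = 2$)
$d{\left(c \right)} = c^{2} - 59 c$
$f = 5 \sqrt{590}$ ($f = \sqrt{13830 + 20 \cdot 23 \cdot 2} = \sqrt{13830 + 460 \cdot 2} = \sqrt{13830 + 920} = \sqrt{14750} = 5 \sqrt{590} \approx 121.45$)
$d{\left(8 \left(-6\right) \right)} - f = 8 \left(-6\right) \left(-59 + 8 \left(-6\right)\right) - 5 \sqrt{590} = - 48 \left(-59 - 48\right) - 5 \sqrt{590} = \left(-48\right) \left(-107\right) - 5 \sqrt{590} = 5136 - 5 \sqrt{590}$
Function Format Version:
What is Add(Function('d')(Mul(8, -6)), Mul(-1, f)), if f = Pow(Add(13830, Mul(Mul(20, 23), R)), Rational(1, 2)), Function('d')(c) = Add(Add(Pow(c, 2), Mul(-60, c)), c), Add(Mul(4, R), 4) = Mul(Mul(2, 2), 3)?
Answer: Add(5136, Mul(-5, Pow(590, Rational(1, 2)))) ≈ 5014.5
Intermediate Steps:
R = 2 (R = Add(-1, Mul(Rational(1, 4), Mul(Mul(2, 2), 3))) = Add(-1, Mul(Rational(1, 4), Mul(4, 3))) = Add(-1, Mul(Rational(1, 4), 12)) = Add(-1, 3) = 2)
Function('d')(c) = Add(Pow(c, 2), Mul(-59, c))
f = Mul(5, Pow(590, Rational(1, 2))) (f = Pow(Add(13830, Mul(Mul(20, 23), 2)), Rational(1, 2)) = Pow(Add(13830, Mul(460, 2)), Rational(1, 2)) = Pow(Add(13830, 920), Rational(1, 2)) = Pow(14750, Rational(1, 2)) = Mul(5, Pow(590, Rational(1, 2))) ≈ 121.45)
Add(Function('d')(Mul(8, -6)), Mul(-1, f)) = Add(Mul(Mul(8, -6), Add(-59, Mul(8, -6))), Mul(-1, Mul(5, Pow(590, Rational(1, 2))))) = Add(Mul(-48, Add(-59, -48)), Mul(-5, Pow(590, Rational(1, 2)))) = Add(Mul(-48, -107), Mul(-5, Pow(590, Rational(1, 2)))) = Add(5136, Mul(-5, Pow(590, Rational(1, 2))))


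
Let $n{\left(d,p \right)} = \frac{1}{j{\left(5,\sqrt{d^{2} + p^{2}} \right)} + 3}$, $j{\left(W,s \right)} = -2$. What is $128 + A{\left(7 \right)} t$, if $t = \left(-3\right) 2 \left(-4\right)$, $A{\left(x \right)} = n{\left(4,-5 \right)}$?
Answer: $152$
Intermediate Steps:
$n{\left(d,p \right)} = 1$ ($n{\left(d,p \right)} = \frac{1}{-2 + 3} = 1^{-1} = 1$)
$A{\left(x \right)} = 1$
$t = 24$ ($t = \left(-6\right) \left(-4\right) = 24$)
$128 + A{\left(7 \right)} t = 128 + 1 \cdot 24 = 128 + 24 = 152$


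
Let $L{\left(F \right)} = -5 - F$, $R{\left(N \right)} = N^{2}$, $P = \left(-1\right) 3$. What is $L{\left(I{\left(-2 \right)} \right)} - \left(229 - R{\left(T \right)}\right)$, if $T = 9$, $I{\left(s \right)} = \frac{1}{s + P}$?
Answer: $- \frac{764}{5} \approx -152.8$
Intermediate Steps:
$P = -3$
$I{\left(s \right)} = \frac{1}{-3 + s}$ ($I{\left(s \right)} = \frac{1}{s - 3} = \frac{1}{-3 + s}$)
$L{\left(I{\left(-2 \right)} \right)} - \left(229 - R{\left(T \right)}\right) = \left(-5 - \frac{1}{-3 - 2}\right) - \left(229 - 9^{2}\right) = \left(-5 - \frac{1}{-5}\right) - \left(229 - 81\right) = \left(-5 - - \frac{1}{5}\right) - \left(229 - 81\right) = \left(-5 + \frac{1}{5}\right) - 148 = - \frac{24}{5} - 148 = - \frac{764}{5}$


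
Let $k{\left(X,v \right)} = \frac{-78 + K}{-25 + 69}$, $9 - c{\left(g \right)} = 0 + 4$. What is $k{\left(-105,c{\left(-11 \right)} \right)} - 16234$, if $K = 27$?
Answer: $- \frac{714347}{44} \approx -16235.0$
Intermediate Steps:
$c{\left(g \right)} = 5$ ($c{\left(g \right)} = 9 - \left(0 + 4\right) = 9 - 4 = 5$)
$k{\left(X,v \right)} = - \frac{51}{44}$ ($k{\left(X,v \right)} = \frac{-78 + 27}{-25 + 69} = - \frac{51}{44}$)
$k{\left(-105,c{\left(-11 \right)} \right)} - 16234 = - \frac{51}{44} - 16234 = - \frac{714347}{44}$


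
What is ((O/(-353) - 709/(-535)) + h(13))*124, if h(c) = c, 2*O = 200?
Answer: 328834608/188855 ≈ 1741.2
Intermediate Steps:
O = 100 (O = (1/2)*200 = 100)
((O/(-353) - 709/(-535)) + h(13))*124 = ((100/(-353) - 709/(-535)) + 13)*124 = ((100*(-1/353) - 709*(-1/535)) + 13)*124 = ((-100/353 + 709/535) + 13)*124 = (196777/188855 + 13)*124 = (2651892/188855)*124 = 328834608/188855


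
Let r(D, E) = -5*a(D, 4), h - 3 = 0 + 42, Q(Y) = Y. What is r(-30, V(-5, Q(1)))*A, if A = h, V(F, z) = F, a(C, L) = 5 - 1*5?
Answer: 0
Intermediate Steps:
a(C, L) = 0 (a(C, L) = 5 - 5 = 0)
h = 45 (h = 3 + (0 + 42) = 3 + 42 = 45)
A = 45
r(D, E) = 0 (r(D, E) = -5*0 = 0)
r(-30, V(-5, Q(1)))*A = 0*45 = 0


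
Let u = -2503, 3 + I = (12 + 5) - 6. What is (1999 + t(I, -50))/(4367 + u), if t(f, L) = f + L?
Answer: 1957/1864 ≈ 1.0499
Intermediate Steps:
I = 8 (I = -3 + ((12 + 5) - 6) = -3 + (17 - 6) = -3 + 11 = 8)
t(f, L) = L + f
(1999 + t(I, -50))/(4367 + u) = (1999 + (-50 + 8))/(4367 - 2503) = (1999 - 42)/1864 = 1957*(1/1864) = 1957/1864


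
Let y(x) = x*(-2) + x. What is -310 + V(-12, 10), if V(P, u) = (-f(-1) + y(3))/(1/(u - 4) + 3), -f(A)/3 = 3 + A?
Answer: -5872/19 ≈ -309.05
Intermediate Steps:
f(A) = -9 - 3*A (f(A) = -3*(3 + A) = -9 - 3*A)
y(x) = -x (y(x) = -2*x + x = -x)
V(P, u) = 3/(3 + 1/(-4 + u)) (V(P, u) = (-(-9 - 3*(-1)) - 1*3)/(1/(u - 4) + 3) = (-(-9 + 3) - 3)/(1/(-4 + u) + 3) = (-1*(-6) - 3)/(3 + 1/(-4 + u)) = (6 - 3)/(3 + 1/(-4 + u)) = 3/(3 + 1/(-4 + u)))
-310 + V(-12, 10) = -310 + 3*(-4 + 10)/(-11 + 3*10) = -310 + 3*6/(-11 + 30) = -310 + 3*6/19 = -310 + 3*(1/19)*6 = -310 + 18/19 = -5872/19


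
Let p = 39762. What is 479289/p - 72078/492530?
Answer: 38866374289/3263996310 ≈ 11.908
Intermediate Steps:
479289/p - 72078/492530 = 479289/39762 - 72078/492530 = 479289*(1/39762) - 72078*1/492530 = 159763/13254 - 36039/246265 = 38866374289/3263996310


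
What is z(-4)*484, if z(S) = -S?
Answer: 1936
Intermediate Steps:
z(-4)*484 = -1*(-4)*484 = 4*484 = 1936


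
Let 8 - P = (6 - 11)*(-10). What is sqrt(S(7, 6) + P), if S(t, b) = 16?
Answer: I*sqrt(26) ≈ 5.099*I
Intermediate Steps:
P = -42 (P = 8 - (6 - 11)*(-10) = 8 - (-5)*(-10) = 8 - 1*50 = 8 - 50 = -42)
sqrt(S(7, 6) + P) = sqrt(16 - 42) = sqrt(-26) = I*sqrt(26)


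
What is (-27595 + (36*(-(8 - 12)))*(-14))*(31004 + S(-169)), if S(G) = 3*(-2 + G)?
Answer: -902869001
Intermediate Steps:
S(G) = -6 + 3*G
(-27595 + (36*(-(8 - 12)))*(-14))*(31004 + S(-169)) = (-27595 + (36*(-(8 - 12)))*(-14))*(31004 + (-6 + 3*(-169))) = (-27595 + (36*(-1*(-4)))*(-14))*(31004 + (-6 - 507)) = (-27595 + (36*4)*(-14))*(31004 - 513) = (-27595 + 144*(-14))*30491 = (-27595 - 2016)*30491 = -29611*30491 = -902869001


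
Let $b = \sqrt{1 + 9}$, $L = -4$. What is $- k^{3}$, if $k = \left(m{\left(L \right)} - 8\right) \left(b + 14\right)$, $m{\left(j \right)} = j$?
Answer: $5467392 + 1033344 \sqrt{10} \approx 8.7351 \cdot 10^{6}$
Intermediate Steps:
$b = \sqrt{10} \approx 3.1623$
$k = -168 - 12 \sqrt{10}$ ($k = \left(-4 - 8\right) \left(\sqrt{10} + 14\right) = - 12 \left(14 + \sqrt{10}\right) = -168 - 12 \sqrt{10} \approx -205.95$)
$- k^{3} = - \left(-168 - 12 \sqrt{10}\right)^{3}$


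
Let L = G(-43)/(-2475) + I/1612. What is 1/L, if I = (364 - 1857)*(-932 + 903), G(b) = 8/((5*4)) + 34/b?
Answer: 285928500/7679850511 ≈ 0.037231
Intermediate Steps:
G(b) = 2/5 + 34/b (G(b) = 8/20 + 34/b = 8*(1/20) + 34/b = 2/5 + 34/b)
I = 43297 (I = -1493*(-29) = 43297)
L = 7679850511/285928500 (L = (2/5 + 34/(-43))/(-2475) + 43297/1612 = (2/5 + 34*(-1/43))*(-1/2475) + 43297*(1/1612) = (2/5 - 34/43)*(-1/2475) + 43297/1612 = -84/215*(-1/2475) + 43297/1612 = 28/177375 + 43297/1612 = 7679850511/285928500 ≈ 26.859)
1/L = 1/(7679850511/285928500) = 285928500/7679850511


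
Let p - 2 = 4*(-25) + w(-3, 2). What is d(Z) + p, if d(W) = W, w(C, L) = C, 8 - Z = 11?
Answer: -104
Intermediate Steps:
Z = -3 (Z = 8 - 1*11 = 8 - 11 = -3)
p = -101 (p = 2 + (4*(-25) - 3) = 2 + (-100 - 3) = 2 - 103 = -101)
d(Z) + p = -3 - 101 = -104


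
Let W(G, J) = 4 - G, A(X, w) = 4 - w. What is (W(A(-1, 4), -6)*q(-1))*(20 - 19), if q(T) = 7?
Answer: 28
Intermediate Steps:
(W(A(-1, 4), -6)*q(-1))*(20 - 19) = ((4 - (4 - 1*4))*7)*(20 - 19) = ((4 - (4 - 4))*7)*1 = ((4 - 1*0)*7)*1 = ((4 + 0)*7)*1 = (4*7)*1 = 28*1 = 28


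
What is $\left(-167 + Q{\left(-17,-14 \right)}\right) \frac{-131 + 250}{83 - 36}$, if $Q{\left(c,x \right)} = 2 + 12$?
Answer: $- \frac{18207}{47} \approx -387.38$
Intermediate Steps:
$Q{\left(c,x \right)} = 14$
$\left(-167 + Q{\left(-17,-14 \right)}\right) \frac{-131 + 250}{83 - 36} = \left(-167 + 14\right) \frac{-131 + 250}{83 - 36} = - 153 \cdot \frac{119}{47} = - 153 \cdot 119 \cdot \frac{1}{47} = \left(-153\right) \frac{119}{47} = - \frac{18207}{47}$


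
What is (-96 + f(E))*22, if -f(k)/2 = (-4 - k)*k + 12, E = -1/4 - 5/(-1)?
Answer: -3245/4 ≈ -811.25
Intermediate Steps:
E = 19/4 (E = -1*¼ - 5*(-1) = -¼ + 5 = 19/4 ≈ 4.7500)
f(k) = -24 - 2*k*(-4 - k) (f(k) = -2*((-4 - k)*k + 12) = -2*(k*(-4 - k) + 12) = -2*(12 + k*(-4 - k)) = -24 - 2*k*(-4 - k))
(-96 + f(E))*22 = (-96 + (-24 + 2*(19/4)² + 8*(19/4)))*22 = (-96 + (-24 + 2*(361/16) + 38))*22 = (-96 + (-24 + 361/8 + 38))*22 = (-96 + 473/8)*22 = -295/8*22 = -3245/4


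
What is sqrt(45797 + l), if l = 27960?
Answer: sqrt(73757) ≈ 271.58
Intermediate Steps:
sqrt(45797 + l) = sqrt(45797 + 27960) = sqrt(73757)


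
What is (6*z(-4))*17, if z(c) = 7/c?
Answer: -357/2 ≈ -178.50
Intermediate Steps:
(6*z(-4))*17 = (6*(7/(-4)))*17 = (6*(7*(-1/4)))*17 = (6*(-7/4))*17 = -21/2*17 = -357/2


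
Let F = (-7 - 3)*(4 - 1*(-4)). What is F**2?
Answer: 6400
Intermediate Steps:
F = -80 (F = -10*(4 + 4) = -10*8 = -80)
F**2 = (-80)**2 = 6400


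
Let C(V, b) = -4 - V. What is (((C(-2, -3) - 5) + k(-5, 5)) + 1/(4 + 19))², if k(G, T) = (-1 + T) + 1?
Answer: 2025/529 ≈ 3.8280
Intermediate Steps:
k(G, T) = T
(((C(-2, -3) - 5) + k(-5, 5)) + 1/(4 + 19))² = ((((-4 - 1*(-2)) - 5) + 5) + 1/(4 + 19))² = ((((-4 + 2) - 5) + 5) + 1/23)² = (((-2 - 5) + 5) + 1/23)² = ((-7 + 5) + 1/23)² = (-2 + 1/23)² = (-45/23)² = 2025/529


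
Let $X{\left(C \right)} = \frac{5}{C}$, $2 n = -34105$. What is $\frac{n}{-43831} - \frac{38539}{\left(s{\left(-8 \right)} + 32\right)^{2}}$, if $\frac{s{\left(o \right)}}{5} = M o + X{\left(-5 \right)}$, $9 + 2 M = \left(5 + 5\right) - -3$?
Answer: $- \frac{61935941}{4646086} \approx -13.331$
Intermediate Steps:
$n = - \frac{34105}{2}$ ($n = \frac{1}{2} \left(-34105\right) = - \frac{34105}{2} \approx -17053.0$)
$M = 2$ ($M = - \frac{9}{2} + \frac{\left(5 + 5\right) - -3}{2} = - \frac{9}{2} + \frac{10 + 3}{2} = - \frac{9}{2} + \frac{1}{2} \cdot 13 = - \frac{9}{2} + \frac{13}{2} = 2$)
$s{\left(o \right)} = -5 + 10 o$ ($s{\left(o \right)} = 5 \left(2 o + \frac{5}{-5}\right) = 5 \left(2 o + 5 \left(- \frac{1}{5}\right)\right) = 5 \left(2 o - 1\right) = 5 \left(-1 + 2 o\right) = -5 + 10 o$)
$\frac{n}{-43831} - \frac{38539}{\left(s{\left(-8 \right)} + 32\right)^{2}} = - \frac{34105}{2 \left(-43831\right)} - \frac{38539}{\left(\left(-5 + 10 \left(-8\right)\right) + 32\right)^{2}} = \left(- \frac{34105}{2}\right) \left(- \frac{1}{43831}\right) - \frac{38539}{\left(\left(-5 - 80\right) + 32\right)^{2}} = \frac{34105}{87662} - \frac{38539}{\left(-85 + 32\right)^{2}} = \frac{34105}{87662} - \frac{38539}{\left(-53\right)^{2}} = \frac{34105}{87662} - \frac{38539}{2809} = - \frac{61935941}{4646086}$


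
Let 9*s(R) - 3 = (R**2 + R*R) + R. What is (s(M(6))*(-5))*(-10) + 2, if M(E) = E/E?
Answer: 106/3 ≈ 35.333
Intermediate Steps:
M(E) = 1
s(R) = 1/3 + R/9 + 2*R**2/9 (s(R) = 1/3 + ((R**2 + R*R) + R)/9 = 1/3 + ((R**2 + R**2) + R)/9 = 1/3 + (2*R**2 + R)/9 = 1/3 + (R + 2*R**2)/9 = 1/3 + (R/9 + 2*R**2/9) = 1/3 + R/9 + 2*R**2/9)
(s(M(6))*(-5))*(-10) + 2 = ((1/3 + (1/9)*1 + (2/9)*1**2)*(-5))*(-10) + 2 = ((1/3 + 1/9 + (2/9)*1)*(-5))*(-10) + 2 = ((1/3 + 1/9 + 2/9)*(-5))*(-10) + 2 = ((2/3)*(-5))*(-10) + 2 = -10/3*(-10) + 2 = 100/3 + 2 = 106/3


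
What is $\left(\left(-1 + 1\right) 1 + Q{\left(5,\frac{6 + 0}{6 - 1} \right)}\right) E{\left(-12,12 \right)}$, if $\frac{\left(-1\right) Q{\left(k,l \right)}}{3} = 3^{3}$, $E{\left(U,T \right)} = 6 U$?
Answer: $5832$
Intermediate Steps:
$Q{\left(k,l \right)} = -81$ ($Q{\left(k,l \right)} = - 3 \cdot 3^{3} = \left(-3\right) 27 = -81$)
$\left(\left(-1 + 1\right) 1 + Q{\left(5,\frac{6 + 0}{6 - 1} \right)}\right) E{\left(-12,12 \right)} = \left(\left(-1 + 1\right) 1 - 81\right) 6 \left(-12\right) = \left(0 \cdot 1 - 81\right) \left(-72\right) = \left(0 - 81\right) \left(-72\right) = \left(-81\right) \left(-72\right) = 5832$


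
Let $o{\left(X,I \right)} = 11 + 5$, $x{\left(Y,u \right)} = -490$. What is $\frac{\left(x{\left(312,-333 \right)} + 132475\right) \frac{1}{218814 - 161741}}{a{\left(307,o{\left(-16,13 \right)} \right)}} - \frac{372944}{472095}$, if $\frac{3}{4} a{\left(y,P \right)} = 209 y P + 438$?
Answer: $- \frac{6726357286167391}{8514646786963080} \approx -0.78998$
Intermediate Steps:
$o{\left(X,I \right)} = 16$
$a{\left(y,P \right)} = 584 + \frac{836 P y}{3}$ ($a{\left(y,P \right)} = \frac{4 \left(209 y P + 438\right)}{3} = \frac{4 \left(209 P y + 438\right)}{3} = \frac{4 \left(438 + 209 P y\right)}{3} = 584 + \frac{836 P y}{3}$)
$\frac{\left(x{\left(312,-333 \right)} + 132475\right) \frac{1}{218814 - 161741}}{a{\left(307,o{\left(-16,13 \right)} \right)}} - \frac{372944}{472095} = \frac{\left(-490 + 132475\right) \frac{1}{218814 - 161741}}{584 + \frac{836}{3} \cdot 16 \cdot 307} - \frac{372944}{472095} = \frac{131985 \cdot \frac{1}{57073}}{584 + \frac{4106432}{3}} - \frac{28688}{36315} = \frac{131985 \cdot \frac{1}{57073}}{\frac{4108184}{3}} - \frac{28688}{36315} = \frac{131985}{57073} \cdot \frac{3}{4108184} - \frac{28688}{36315} = \frac{395955}{234466385432} - \frac{28688}{36315} = - \frac{6726357286167391}{8514646786963080}$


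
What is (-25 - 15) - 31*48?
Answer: -1528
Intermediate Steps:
(-25 - 15) - 31*48 = -40 - 1488 = -1528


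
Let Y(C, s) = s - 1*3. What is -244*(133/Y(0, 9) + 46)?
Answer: -49898/3 ≈ -16633.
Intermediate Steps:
Y(C, s) = -3 + s (Y(C, s) = s - 3 = -3 + s)
-244*(133/Y(0, 9) + 46) = -244*(133/(-3 + 9) + 46) = -244*(133/6 + 46) = -244*409/6 = -49898/3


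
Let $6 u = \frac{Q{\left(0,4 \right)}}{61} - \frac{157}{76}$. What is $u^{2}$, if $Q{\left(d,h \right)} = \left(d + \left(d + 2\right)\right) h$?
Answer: $\frac{80442961}{773729856} \approx 0.10397$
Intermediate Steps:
$Q{\left(d,h \right)} = h \left(2 + 2 d\right)$ ($Q{\left(d,h \right)} = \left(d + \left(2 + d\right)\right) h = \left(2 + 2 d\right) h = h \left(2 + 2 d\right)$)
$u = - \frac{8969}{27816}$ ($u = \frac{\frac{2 \cdot 4 \left(1 + 0\right)}{61} - \frac{157}{76}}{6} = \frac{2 \cdot 4 \cdot 1 \cdot \frac{1}{61} - \frac{157}{76}}{6} = \frac{8 \cdot \frac{1}{61} - \frac{157}{76}}{6} = \frac{\frac{8}{61} - \frac{157}{76}}{6} = \frac{1}{6} \left(- \frac{8969}{4636}\right) = - \frac{8969}{27816} \approx -0.32244$)
$u^{2} = \left(- \frac{8969}{27816}\right)^{2} = \frac{80442961}{773729856}$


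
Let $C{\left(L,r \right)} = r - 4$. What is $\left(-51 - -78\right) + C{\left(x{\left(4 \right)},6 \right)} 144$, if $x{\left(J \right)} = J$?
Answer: $315$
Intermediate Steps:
$C{\left(L,r \right)} = -4 + r$
$\left(-51 - -78\right) + C{\left(x{\left(4 \right)},6 \right)} 144 = \left(-51 - -78\right) + \left(-4 + 6\right) 144 = \left(-51 + 78\right) + 2 \cdot 144 = 27 + 288 = 315$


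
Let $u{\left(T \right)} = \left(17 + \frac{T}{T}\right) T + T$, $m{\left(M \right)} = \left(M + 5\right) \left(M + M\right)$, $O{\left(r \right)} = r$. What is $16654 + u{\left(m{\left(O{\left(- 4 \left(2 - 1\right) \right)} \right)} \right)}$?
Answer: $16502$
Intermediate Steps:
$m{\left(M \right)} = 2 M \left(5 + M\right)$ ($m{\left(M \right)} = \left(5 + M\right) 2 M = 2 M \left(5 + M\right)$)
$u{\left(T \right)} = 19 T$ ($u{\left(T \right)} = \left(17 + 1\right) T + T = 18 T + T = 19 T$)
$16654 + u{\left(m{\left(O{\left(- 4 \left(2 - 1\right) \right)} \right)} \right)} = 16654 + 19 \cdot 2 \left(- 4 \left(2 - 1\right)\right) \left(5 - 4 \left(2 - 1\right)\right) = 16654 + 19 \cdot 2 \left(\left(-4\right) 1\right) \left(5 - 4\right) = 16654 + 19 \cdot 2 \left(-4\right) \left(5 - 4\right) = 16654 + 19 \cdot 2 \left(-4\right) 1 = 16654 + 19 \left(-8\right) = 16654 - 152 = 16502$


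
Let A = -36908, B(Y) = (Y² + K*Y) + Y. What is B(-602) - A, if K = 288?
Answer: 225334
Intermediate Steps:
B(Y) = Y² + 289*Y (B(Y) = (Y² + 288*Y) + Y = Y² + 289*Y)
B(-602) - A = -602*(289 - 602) - 1*(-36908) = -602*(-313) + 36908 = 188426 + 36908 = 225334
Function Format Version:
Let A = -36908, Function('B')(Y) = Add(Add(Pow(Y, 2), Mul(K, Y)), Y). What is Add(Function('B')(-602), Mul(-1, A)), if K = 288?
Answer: 225334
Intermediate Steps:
Function('B')(Y) = Add(Pow(Y, 2), Mul(289, Y)) (Function('B')(Y) = Add(Add(Pow(Y, 2), Mul(288, Y)), Y) = Add(Pow(Y, 2), Mul(289, Y)))
Add(Function('B')(-602), Mul(-1, A)) = Add(Mul(-602, Add(289, -602)), Mul(-1, -36908)) = Add(Mul(-602, -313), 36908) = Add(188426, 36908) = 225334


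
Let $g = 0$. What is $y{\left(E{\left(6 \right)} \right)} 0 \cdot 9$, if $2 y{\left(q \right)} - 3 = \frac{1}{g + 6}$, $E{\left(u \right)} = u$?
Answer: $0$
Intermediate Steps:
$y{\left(q \right)} = \frac{19}{12}$ ($y{\left(q \right)} = \frac{3}{2} + \frac{1}{2 \left(0 + 6\right)} = \frac{3}{2} + \frac{1}{2 \cdot 6} = \frac{3}{2} + \frac{1}{2} \cdot \frac{1}{6} = \frac{3}{2} + \frac{1}{12} = \frac{19}{12}$)
$y{\left(E{\left(6 \right)} \right)} 0 \cdot 9 = \frac{19}{12} \cdot 0 \cdot 9 = 0 \cdot 9 = 0$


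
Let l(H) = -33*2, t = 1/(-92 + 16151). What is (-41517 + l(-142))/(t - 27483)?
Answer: 667781397/441349496 ≈ 1.5130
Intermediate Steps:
t = 1/16059 ≈ 6.2270e-5
l(H) = -66
(-41517 + l(-142))/(t - 27483) = (-41517 - 66)/(1/16059 - 27483) = -41583/(-441349496/16059) = -41583*(-16059/441349496) = 667781397/441349496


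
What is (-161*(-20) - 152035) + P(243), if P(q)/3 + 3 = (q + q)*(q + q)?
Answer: 559764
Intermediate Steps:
P(q) = -9 + 12*q² (P(q) = -9 + 3*((q + q)*(q + q)) = -9 + 3*((2*q)*(2*q)) = -9 + 3*(4*q²) = -9 + 12*q²)
(-161*(-20) - 152035) + P(243) = (-161*(-20) - 152035) + (-9 + 12*243²) = (3220 - 152035) + (-9 + 12*59049) = -148815 + (-9 + 708588) = -148815 + 708579 = 559764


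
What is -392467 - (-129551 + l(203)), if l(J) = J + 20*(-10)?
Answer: -262919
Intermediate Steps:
l(J) = -200 + J (l(J) = J - 200 = -200 + J)
-392467 - (-129551 + l(203)) = -392467 - (-129551 + (-200 + 203)) = -392467 - (-129551 + 3) = -392467 - 1*(-129548) = -392467 + 129548 = -262919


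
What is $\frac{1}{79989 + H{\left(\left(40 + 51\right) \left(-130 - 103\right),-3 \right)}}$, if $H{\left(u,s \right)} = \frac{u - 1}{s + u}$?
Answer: $\frac{10603}{848133969} \approx 1.2502 \cdot 10^{-5}$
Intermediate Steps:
$H{\left(u,s \right)} = \frac{-1 + u}{s + u}$
$\frac{1}{79989 + H{\left(\left(40 + 51\right) \left(-130 - 103\right),-3 \right)}} = \frac{1}{79989 + \frac{-1 + \left(40 + 51\right) \left(-130 - 103\right)}{-3 + \left(40 + 51\right) \left(-130 - 103\right)}} = \frac{1}{79989 + \frac{-1 + 91 \left(-233\right)}{-3 + 91 \left(-233\right)}} = \frac{1}{79989 + \frac{-1 - 21203}{-3 - 21203}} = \frac{1}{79989 + \frac{1}{-21206} \left(-21204\right)} = \frac{1}{79989 - - \frac{10602}{10603}} = \frac{1}{79989 + \frac{10602}{10603}} = \frac{1}{\frac{848133969}{10603}} = \frac{10603}{848133969}$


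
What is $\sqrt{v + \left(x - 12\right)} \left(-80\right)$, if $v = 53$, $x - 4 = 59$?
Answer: $- 160 \sqrt{26} \approx -815.84$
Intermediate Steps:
$x = 63$ ($x = 4 + 59 = 63$)
$\sqrt{v + \left(x - 12\right)} \left(-80\right) = \sqrt{53 + \left(63 - 12\right)} \left(-80\right) = \sqrt{53 + 51} \left(-80\right) = \sqrt{104} \left(-80\right) = 2 \sqrt{26} \left(-80\right) = - 160 \sqrt{26}$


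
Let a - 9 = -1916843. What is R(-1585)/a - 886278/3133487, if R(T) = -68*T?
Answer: -1018287516356/3003187210079 ≈ -0.33907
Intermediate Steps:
a = -1916834 (a = 9 - 1916843 = -1916834)
R(-1585)/a - 886278/3133487 = -68*(-1585)/(-1916834) - 886278/3133487 = 107780*(-1/1916834) - 886278*1/3133487 = -53890/958417 - 886278/3133487 = -1018287516356/3003187210079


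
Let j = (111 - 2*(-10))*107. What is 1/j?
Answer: 1/14017 ≈ 7.1342e-5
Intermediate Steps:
j = 14017 (j = (111 + 20)*107 = 131*107 = 14017)
1/j = 1/14017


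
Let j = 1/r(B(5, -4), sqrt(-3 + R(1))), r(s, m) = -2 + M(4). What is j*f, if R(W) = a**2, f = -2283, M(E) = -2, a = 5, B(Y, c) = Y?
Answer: 2283/4 ≈ 570.75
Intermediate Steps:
R(W) = 25 (R(W) = 5**2 = 25)
r(s, m) = -4 (r(s, m) = -2 - 2 = -4)
j = -1/4 (j = 1/(-4) = -1/4 ≈ -0.25000)
j*f = -1/4*(-2283) = 2283/4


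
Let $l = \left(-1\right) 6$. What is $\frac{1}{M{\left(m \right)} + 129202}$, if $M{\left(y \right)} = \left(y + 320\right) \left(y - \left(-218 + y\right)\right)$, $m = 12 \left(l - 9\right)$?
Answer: $\frac{1}{159722} \approx 6.2609 \cdot 10^{-6}$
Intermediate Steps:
$l = -6$
$m = -180$ ($m = 12 \left(-6 - 9\right) = 12 \left(-15\right) = -180$)
$M{\left(y \right)} = 69760 + 218 y$ ($M{\left(y \right)} = \left(320 + y\right) 218 = 69760 + 218 y$)
$\frac{1}{M{\left(m \right)} + 129202} = \frac{1}{\left(69760 + 218 \left(-180\right)\right) + 129202} = \frac{1}{\left(69760 - 39240\right) + 129202} = \frac{1}{30520 + 129202} = \frac{1}{159722}$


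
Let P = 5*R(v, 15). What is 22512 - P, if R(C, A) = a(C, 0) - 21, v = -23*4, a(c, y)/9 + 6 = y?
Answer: 22887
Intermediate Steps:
a(c, y) = -54 + 9*y
v = -92
R(C, A) = -75 (R(C, A) = (-54 + 9*0) - 21 = (-54 + 0) - 21 = -54 - 21 = -75)
P = -375 (P = 5*(-75) = -375)
22512 - P = 22512 - 1*(-375) = 22512 + 375 = 22887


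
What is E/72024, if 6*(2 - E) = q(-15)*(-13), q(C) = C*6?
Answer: -193/72024 ≈ -0.0026797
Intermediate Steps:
q(C) = 6*C
E = -193 (E = 2 - 6*(-15)*(-13)/6 = 2 - (-15)*(-13) = 2 - 1/6*1170 = 2 - 195 = -193)
E/72024 = -193/72024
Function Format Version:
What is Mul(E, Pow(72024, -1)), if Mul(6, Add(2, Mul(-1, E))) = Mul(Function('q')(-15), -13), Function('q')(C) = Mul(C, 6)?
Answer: Rational(-193, 72024) ≈ -0.0026797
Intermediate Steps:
Function('q')(C) = Mul(6, C)
E = -193 (E = Add(2, Mul(Rational(-1, 6), Mul(Mul(6, -15), -13))) = Add(2, Mul(Rational(-1, 6), Mul(-90, -13))) = Add(2, Mul(Rational(-1, 6), 1170)) = Add(2, -195) = -193)
Mul(E, Pow(72024, -1)) = Mul(-193, Pow(72024, -1)) = Mul(-193, Rational(1, 72024)) = Rational(-193, 72024)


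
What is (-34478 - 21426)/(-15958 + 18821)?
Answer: -55904/2863 ≈ -19.526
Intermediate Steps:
(-34478 - 21426)/(-15958 + 18821) = -55904/2863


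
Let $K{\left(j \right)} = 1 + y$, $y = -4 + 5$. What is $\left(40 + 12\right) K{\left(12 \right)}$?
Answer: $104$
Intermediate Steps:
$y = 1$
$K{\left(j \right)} = 2$ ($K{\left(j \right)} = 1 + 1 = 2$)
$\left(40 + 12\right) K{\left(12 \right)} = \left(40 + 12\right) 2 = 52 \cdot 2 = 104$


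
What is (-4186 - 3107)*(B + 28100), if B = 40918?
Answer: -503348274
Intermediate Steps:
(-4186 - 3107)*(B + 28100) = (-4186 - 3107)*(40918 + 28100) = -7293*69018 = -503348274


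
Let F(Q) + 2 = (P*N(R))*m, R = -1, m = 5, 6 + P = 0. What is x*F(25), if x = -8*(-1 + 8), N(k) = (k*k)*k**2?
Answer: 1792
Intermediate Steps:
P = -6 (P = -6 + 0 = -6)
N(k) = k**4 (N(k) = k**2*k**2 = k**4)
F(Q) = -32 (F(Q) = -2 - 6*(-1)**4*5 = -2 - 6*1*5 = -2 - 6*5 = -2 - 30 = -32)
x = -56 (x = -8*7 = -56)
x*F(25) = -56*(-32) = 1792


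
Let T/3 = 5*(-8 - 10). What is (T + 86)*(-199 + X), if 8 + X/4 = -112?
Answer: 124936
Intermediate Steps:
X = -480 (X = -32 + 4*(-112) = -32 - 448 = -480)
T = -270 (T = 3*(5*(-8 - 10)) = 3*(5*(-18)) = 3*(-90) = -270)
(T + 86)*(-199 + X) = (-270 + 86)*(-199 - 480) = -184*(-679) = 124936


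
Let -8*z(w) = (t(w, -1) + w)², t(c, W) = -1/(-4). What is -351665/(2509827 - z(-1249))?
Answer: -45013120/346207881 ≈ -0.13002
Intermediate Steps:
t(c, W) = ¼ (t(c, W) = -1*(-¼) = ¼)
z(w) = -(¼ + w)²/8
-351665/(2509827 - z(-1249)) = -351665/(2509827 - (-1)*(1 + 4*(-1249))²/128) = -351665/(2509827 - (-1)*(1 - 4996)²/128) = -351665/(2509827 - (-1)*(-4995)²/128) = -351665/(2509827 - (-1)*24950025/128) = -351665/(2509827 - 1*(-24950025/128)) = -351665/(2509827 + 24950025/128) = -351665/346207881/128 = -351665*128/346207881 = -45013120/346207881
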